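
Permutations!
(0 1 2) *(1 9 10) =(0 9 10 1 2) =[9, 2, 0, 3, 4, 5, 6, 7, 8, 10, 1]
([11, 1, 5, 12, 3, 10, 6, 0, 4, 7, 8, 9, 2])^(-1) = (0 7 9 11)(2 12 3 4 8 10 5)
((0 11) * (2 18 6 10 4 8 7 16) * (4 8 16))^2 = ((0 11)(2 18 6 10 8 7 4 16))^2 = (2 6 8 4)(7 16 18 10)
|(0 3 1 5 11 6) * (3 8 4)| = 8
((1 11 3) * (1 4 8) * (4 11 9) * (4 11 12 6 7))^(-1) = (1 8 4 7 6 12 3 11 9)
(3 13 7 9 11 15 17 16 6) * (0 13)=[13, 1, 2, 0, 4, 5, 3, 9, 8, 11, 10, 15, 12, 7, 14, 17, 6, 16]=(0 13 7 9 11 15 17 16 6 3)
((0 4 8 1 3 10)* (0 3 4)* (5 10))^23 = (1 8 4)(3 10 5)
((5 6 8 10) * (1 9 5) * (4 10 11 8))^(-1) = ((1 9 5 6 4 10)(8 11))^(-1) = (1 10 4 6 5 9)(8 11)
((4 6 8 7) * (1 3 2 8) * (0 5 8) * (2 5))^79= (0 2)(1 5 7 6 3 8 4)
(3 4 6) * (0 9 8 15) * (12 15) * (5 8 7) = (0 9 7 5 8 12 15)(3 4 6) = [9, 1, 2, 4, 6, 8, 3, 5, 12, 7, 10, 11, 15, 13, 14, 0]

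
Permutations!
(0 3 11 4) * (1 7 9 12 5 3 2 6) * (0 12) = (0 2 6 1 7 9)(3 11 4 12 5) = [2, 7, 6, 11, 12, 3, 1, 9, 8, 0, 10, 4, 5]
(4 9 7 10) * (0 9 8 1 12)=(0 9 7 10 4 8 1 12)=[9, 12, 2, 3, 8, 5, 6, 10, 1, 7, 4, 11, 0]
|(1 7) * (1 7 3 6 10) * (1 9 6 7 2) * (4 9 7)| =8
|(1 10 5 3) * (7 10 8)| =|(1 8 7 10 5 3)| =6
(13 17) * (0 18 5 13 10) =[18, 1, 2, 3, 4, 13, 6, 7, 8, 9, 0, 11, 12, 17, 14, 15, 16, 10, 5] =(0 18 5 13 17 10)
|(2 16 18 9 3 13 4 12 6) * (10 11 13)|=11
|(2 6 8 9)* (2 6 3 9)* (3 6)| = 6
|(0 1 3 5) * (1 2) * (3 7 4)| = 7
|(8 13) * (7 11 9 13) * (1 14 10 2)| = 20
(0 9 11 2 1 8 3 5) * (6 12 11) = (0 9 6 12 11 2 1 8 3 5) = [9, 8, 1, 5, 4, 0, 12, 7, 3, 6, 10, 2, 11]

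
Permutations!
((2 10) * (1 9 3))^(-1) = ((1 9 3)(2 10))^(-1) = (1 3 9)(2 10)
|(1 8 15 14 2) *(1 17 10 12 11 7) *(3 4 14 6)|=13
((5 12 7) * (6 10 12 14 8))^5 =((5 14 8 6 10 12 7))^5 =(5 12 6 14 7 10 8)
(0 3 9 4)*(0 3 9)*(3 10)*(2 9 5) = (0 5 2 9 4 10 3) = [5, 1, 9, 0, 10, 2, 6, 7, 8, 4, 3]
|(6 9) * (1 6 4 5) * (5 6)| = 6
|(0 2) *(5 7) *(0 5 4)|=|(0 2 5 7 4)|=5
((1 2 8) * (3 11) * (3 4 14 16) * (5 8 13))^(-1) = (1 8 5 13 2)(3 16 14 4 11)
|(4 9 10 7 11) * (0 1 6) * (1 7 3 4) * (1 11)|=4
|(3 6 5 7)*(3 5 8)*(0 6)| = |(0 6 8 3)(5 7)| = 4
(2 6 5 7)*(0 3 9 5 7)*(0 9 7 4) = (0 3 7 2 6 4)(5 9) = [3, 1, 6, 7, 0, 9, 4, 2, 8, 5]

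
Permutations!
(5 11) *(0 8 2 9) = (0 8 2 9)(5 11) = [8, 1, 9, 3, 4, 11, 6, 7, 2, 0, 10, 5]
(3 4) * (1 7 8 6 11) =(1 7 8 6 11)(3 4) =[0, 7, 2, 4, 3, 5, 11, 8, 6, 9, 10, 1]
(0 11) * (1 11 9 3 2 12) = (0 9 3 2 12 1 11) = [9, 11, 12, 2, 4, 5, 6, 7, 8, 3, 10, 0, 1]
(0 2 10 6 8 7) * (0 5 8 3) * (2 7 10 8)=[7, 1, 8, 0, 4, 2, 3, 5, 10, 9, 6]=(0 7 5 2 8 10 6 3)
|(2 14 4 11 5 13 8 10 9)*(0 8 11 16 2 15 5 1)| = 36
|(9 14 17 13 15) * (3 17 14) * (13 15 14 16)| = 12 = |(3 17 15 9)(13 14 16)|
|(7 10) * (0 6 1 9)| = |(0 6 1 9)(7 10)| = 4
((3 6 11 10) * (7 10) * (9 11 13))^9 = ((3 6 13 9 11 7 10))^9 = (3 13 11 10 6 9 7)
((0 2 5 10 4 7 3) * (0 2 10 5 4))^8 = (10)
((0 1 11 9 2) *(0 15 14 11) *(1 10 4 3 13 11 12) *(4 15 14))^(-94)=(0 15 3 11 2 12)(1 10 4 13 9 14)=((0 10 15 4 3 13 11 9 2 14 12 1))^(-94)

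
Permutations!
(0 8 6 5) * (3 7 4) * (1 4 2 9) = (0 8 6 5)(1 4 3 7 2 9) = [8, 4, 9, 7, 3, 0, 5, 2, 6, 1]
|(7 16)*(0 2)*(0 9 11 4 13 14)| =14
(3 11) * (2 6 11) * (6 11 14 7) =(2 11 3)(6 14 7) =[0, 1, 11, 2, 4, 5, 14, 6, 8, 9, 10, 3, 12, 13, 7]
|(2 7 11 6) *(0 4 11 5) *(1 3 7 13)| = 10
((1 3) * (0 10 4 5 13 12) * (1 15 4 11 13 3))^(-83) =(0 11 12 10 13)(3 15 4 5)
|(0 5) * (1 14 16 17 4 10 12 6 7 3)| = 10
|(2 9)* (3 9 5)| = 4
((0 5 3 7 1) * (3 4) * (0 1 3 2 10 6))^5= ((0 5 4 2 10 6)(3 7))^5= (0 6 10 2 4 5)(3 7)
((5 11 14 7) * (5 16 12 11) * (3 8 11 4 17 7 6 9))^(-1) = ((3 8 11 14 6 9)(4 17 7 16 12))^(-1) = (3 9 6 14 11 8)(4 12 16 7 17)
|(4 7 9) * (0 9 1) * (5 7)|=|(0 9 4 5 7 1)|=6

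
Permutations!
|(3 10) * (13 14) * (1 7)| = |(1 7)(3 10)(13 14)| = 2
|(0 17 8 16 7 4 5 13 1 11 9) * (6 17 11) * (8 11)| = |(0 8 16 7 4 5 13 1 6 17 11 9)| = 12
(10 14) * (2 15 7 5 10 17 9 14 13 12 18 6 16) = (2 15 7 5 10 13 12 18 6 16)(9 14 17) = [0, 1, 15, 3, 4, 10, 16, 5, 8, 14, 13, 11, 18, 12, 17, 7, 2, 9, 6]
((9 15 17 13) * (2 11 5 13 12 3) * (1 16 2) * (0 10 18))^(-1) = (0 18 10)(1 3 12 17 15 9 13 5 11 2 16)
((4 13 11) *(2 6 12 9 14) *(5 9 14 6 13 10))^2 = ((2 13 11 4 10 5 9 6 12 14))^2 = (2 11 10 9 12)(4 5 6 14 13)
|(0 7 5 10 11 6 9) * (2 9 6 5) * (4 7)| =15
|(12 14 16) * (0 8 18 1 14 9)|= 8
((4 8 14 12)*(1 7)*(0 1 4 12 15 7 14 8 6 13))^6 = ((0 1 14 15 7 4 6 13))^6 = (0 6 7 14)(1 13 4 15)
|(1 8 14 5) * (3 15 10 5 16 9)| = |(1 8 14 16 9 3 15 10 5)| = 9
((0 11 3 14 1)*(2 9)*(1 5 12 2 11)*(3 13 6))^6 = ((0 1)(2 9 11 13 6 3 14 5 12))^6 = (2 14 13)(3 11 12)(5 6 9)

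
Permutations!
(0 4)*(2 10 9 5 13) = (0 4)(2 10 9 5 13) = [4, 1, 10, 3, 0, 13, 6, 7, 8, 5, 9, 11, 12, 2]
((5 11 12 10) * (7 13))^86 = ((5 11 12 10)(7 13))^86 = (13)(5 12)(10 11)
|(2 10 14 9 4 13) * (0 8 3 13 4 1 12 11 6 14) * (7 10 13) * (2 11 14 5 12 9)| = |(0 8 3 7 10)(1 9)(2 13 11 6 5 12 14)| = 70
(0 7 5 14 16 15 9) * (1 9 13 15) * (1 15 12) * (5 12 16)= [7, 9, 2, 3, 4, 14, 6, 12, 8, 0, 10, 11, 1, 16, 5, 13, 15]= (0 7 12 1 9)(5 14)(13 16 15)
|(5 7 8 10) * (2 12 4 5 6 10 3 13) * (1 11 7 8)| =42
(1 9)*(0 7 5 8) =(0 7 5 8)(1 9) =[7, 9, 2, 3, 4, 8, 6, 5, 0, 1]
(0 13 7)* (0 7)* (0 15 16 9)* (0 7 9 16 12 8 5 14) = (16)(0 13 15 12 8 5 14)(7 9) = [13, 1, 2, 3, 4, 14, 6, 9, 5, 7, 10, 11, 8, 15, 0, 12, 16]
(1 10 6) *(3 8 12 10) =[0, 3, 2, 8, 4, 5, 1, 7, 12, 9, 6, 11, 10] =(1 3 8 12 10 6)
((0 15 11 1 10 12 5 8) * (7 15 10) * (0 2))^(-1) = (0 2 8 5 12 10)(1 11 15 7)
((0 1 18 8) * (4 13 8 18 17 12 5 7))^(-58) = (18)(0 7 1 4 17 13 12 8 5)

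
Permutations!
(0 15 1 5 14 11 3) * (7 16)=(0 15 1 5 14 11 3)(7 16)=[15, 5, 2, 0, 4, 14, 6, 16, 8, 9, 10, 3, 12, 13, 11, 1, 7]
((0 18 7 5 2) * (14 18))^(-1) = ((0 14 18 7 5 2))^(-1) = (0 2 5 7 18 14)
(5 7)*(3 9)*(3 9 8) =(9)(3 8)(5 7) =[0, 1, 2, 8, 4, 7, 6, 5, 3, 9]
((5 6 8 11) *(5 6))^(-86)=((6 8 11))^(-86)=(6 8 11)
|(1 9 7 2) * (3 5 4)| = 12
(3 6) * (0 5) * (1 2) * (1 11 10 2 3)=(0 5)(1 3 6)(2 11 10)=[5, 3, 11, 6, 4, 0, 1, 7, 8, 9, 2, 10]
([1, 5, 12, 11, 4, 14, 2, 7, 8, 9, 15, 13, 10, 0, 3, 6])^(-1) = [13, 0, 6, 14, 4, 1, 15, 7, 8, 9, 12, 3, 2, 11, 5, 10]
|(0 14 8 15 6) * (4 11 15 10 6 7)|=|(0 14 8 10 6)(4 11 15 7)|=20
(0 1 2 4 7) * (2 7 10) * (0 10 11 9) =(0 1 7 10 2 4 11 9) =[1, 7, 4, 3, 11, 5, 6, 10, 8, 0, 2, 9]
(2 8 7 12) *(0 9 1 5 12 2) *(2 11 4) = (0 9 1 5 12)(2 8 7 11 4) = [9, 5, 8, 3, 2, 12, 6, 11, 7, 1, 10, 4, 0]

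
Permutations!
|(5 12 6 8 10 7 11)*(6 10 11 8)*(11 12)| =|(5 11)(7 8 12 10)| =4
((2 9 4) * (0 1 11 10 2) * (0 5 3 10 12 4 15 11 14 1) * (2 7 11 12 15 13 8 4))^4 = ((1 14)(2 9 13 8 4 5 3 10 7 11 15 12))^4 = (2 4 7)(3 15 13)(5 11 9)(8 10 12)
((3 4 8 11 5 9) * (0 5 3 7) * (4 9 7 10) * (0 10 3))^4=((0 5 7 10 4 8 11)(3 9))^4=(0 4 5 8 7 11 10)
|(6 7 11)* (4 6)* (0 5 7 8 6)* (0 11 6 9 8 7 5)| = 2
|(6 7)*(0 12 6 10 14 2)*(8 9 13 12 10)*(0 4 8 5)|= 12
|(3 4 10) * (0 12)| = 6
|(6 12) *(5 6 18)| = |(5 6 12 18)| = 4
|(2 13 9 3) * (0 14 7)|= |(0 14 7)(2 13 9 3)|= 12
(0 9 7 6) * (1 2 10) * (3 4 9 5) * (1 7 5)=(0 1 2 10 7 6)(3 4 9 5)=[1, 2, 10, 4, 9, 3, 0, 6, 8, 5, 7]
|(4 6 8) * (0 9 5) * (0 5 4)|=|(0 9 4 6 8)|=5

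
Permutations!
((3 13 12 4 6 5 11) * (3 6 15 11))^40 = (15)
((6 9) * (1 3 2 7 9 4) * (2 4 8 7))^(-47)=(1 3 4)(6 8 7 9)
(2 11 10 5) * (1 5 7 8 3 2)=(1 5)(2 11 10 7 8 3)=[0, 5, 11, 2, 4, 1, 6, 8, 3, 9, 7, 10]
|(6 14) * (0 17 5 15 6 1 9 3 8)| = 10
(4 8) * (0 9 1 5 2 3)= [9, 5, 3, 0, 8, 2, 6, 7, 4, 1]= (0 9 1 5 2 3)(4 8)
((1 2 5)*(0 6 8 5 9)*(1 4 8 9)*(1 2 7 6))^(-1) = ((0 1 7 6 9)(4 8 5))^(-1) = (0 9 6 7 1)(4 5 8)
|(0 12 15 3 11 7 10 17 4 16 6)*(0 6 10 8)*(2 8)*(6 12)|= 36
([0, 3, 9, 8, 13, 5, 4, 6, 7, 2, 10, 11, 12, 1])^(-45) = [0, 6, 9, 4, 8, 5, 3, 1, 13, 2, 10, 11, 12, 7]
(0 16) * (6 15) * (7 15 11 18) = (0 16)(6 11 18 7 15) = [16, 1, 2, 3, 4, 5, 11, 15, 8, 9, 10, 18, 12, 13, 14, 6, 0, 17, 7]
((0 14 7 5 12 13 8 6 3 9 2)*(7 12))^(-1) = (0 2 9 3 6 8 13 12 14)(5 7) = ((0 14 12 13 8 6 3 9 2)(5 7))^(-1)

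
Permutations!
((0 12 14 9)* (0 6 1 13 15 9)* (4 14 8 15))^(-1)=((0 12 8 15 9 6 1 13 4 14))^(-1)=(0 14 4 13 1 6 9 15 8 12)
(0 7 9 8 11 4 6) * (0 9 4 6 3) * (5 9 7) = (0 5 9 8 11 6 7 4 3) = [5, 1, 2, 0, 3, 9, 7, 4, 11, 8, 10, 6]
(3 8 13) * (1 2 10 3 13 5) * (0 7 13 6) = (0 7 13 6)(1 2 10 3 8 5) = [7, 2, 10, 8, 4, 1, 0, 13, 5, 9, 3, 11, 12, 6]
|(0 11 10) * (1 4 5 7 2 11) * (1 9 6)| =|(0 9 6 1 4 5 7 2 11 10)| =10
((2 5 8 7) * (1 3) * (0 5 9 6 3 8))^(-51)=(0 5)(1 6 2 8 3 9 7)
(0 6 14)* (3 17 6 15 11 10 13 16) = [15, 1, 2, 17, 4, 5, 14, 7, 8, 9, 13, 10, 12, 16, 0, 11, 3, 6] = (0 15 11 10 13 16 3 17 6 14)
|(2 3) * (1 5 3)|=|(1 5 3 2)|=4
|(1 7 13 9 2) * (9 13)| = |(13)(1 7 9 2)| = 4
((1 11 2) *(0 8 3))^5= (0 3 8)(1 2 11)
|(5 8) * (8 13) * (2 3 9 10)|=|(2 3 9 10)(5 13 8)|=12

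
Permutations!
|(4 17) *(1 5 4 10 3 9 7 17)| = 15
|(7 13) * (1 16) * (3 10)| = |(1 16)(3 10)(7 13)| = 2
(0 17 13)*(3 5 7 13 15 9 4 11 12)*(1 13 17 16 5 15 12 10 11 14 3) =(0 16 5 7 17 12 1 13)(3 15 9 4 14)(10 11) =[16, 13, 2, 15, 14, 7, 6, 17, 8, 4, 11, 10, 1, 0, 3, 9, 5, 12]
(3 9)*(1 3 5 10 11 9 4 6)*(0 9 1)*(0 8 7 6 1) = (0 9 5 10 11)(1 3 4)(6 8 7) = [9, 3, 2, 4, 1, 10, 8, 6, 7, 5, 11, 0]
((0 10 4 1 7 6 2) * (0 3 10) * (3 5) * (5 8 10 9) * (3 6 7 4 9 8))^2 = ((1 4)(2 3 8 10 9 5 6))^2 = (2 8 9 6 3 10 5)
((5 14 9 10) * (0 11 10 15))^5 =(0 9 5 11 15 14 10)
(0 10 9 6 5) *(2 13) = (0 10 9 6 5)(2 13) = [10, 1, 13, 3, 4, 0, 5, 7, 8, 6, 9, 11, 12, 2]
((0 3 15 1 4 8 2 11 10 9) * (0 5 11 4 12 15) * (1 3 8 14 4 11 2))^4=(0 15 1)(2 5 9 10 11)(3 12 8)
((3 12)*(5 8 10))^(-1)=((3 12)(5 8 10))^(-1)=(3 12)(5 10 8)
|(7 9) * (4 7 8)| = 4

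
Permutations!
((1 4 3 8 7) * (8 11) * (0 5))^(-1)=(0 5)(1 7 8 11 3 4)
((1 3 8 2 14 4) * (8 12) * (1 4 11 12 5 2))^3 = (1 2 12 3 14 8 5 11)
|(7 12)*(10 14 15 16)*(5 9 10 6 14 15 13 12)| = 10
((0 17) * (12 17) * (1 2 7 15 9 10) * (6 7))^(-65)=(0 12 17)(1 9 7 2 10 15 6)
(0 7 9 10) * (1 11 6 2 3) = [7, 11, 3, 1, 4, 5, 2, 9, 8, 10, 0, 6] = (0 7 9 10)(1 11 6 2 3)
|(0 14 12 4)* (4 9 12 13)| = 4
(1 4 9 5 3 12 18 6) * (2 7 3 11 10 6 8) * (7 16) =(1 4 9 5 11 10 6)(2 16 7 3 12 18 8) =[0, 4, 16, 12, 9, 11, 1, 3, 2, 5, 6, 10, 18, 13, 14, 15, 7, 17, 8]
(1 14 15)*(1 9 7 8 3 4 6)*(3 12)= (1 14 15 9 7 8 12 3 4 6)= [0, 14, 2, 4, 6, 5, 1, 8, 12, 7, 10, 11, 3, 13, 15, 9]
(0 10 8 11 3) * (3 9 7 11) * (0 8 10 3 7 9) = [3, 1, 2, 8, 4, 5, 6, 11, 7, 9, 10, 0] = (0 3 8 7 11)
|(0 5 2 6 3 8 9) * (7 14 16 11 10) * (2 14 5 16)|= 12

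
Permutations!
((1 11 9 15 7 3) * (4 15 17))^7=(1 3 7 15 4 17 9 11)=((1 11 9 17 4 15 7 3))^7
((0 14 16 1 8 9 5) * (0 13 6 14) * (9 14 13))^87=((1 8 14 16)(5 9)(6 13))^87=(1 16 14 8)(5 9)(6 13)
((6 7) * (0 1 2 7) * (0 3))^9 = (0 7)(1 6)(2 3)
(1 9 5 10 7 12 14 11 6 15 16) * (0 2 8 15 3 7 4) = (0 2 8 15 16 1 9 5 10 4)(3 7 12 14 11 6) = [2, 9, 8, 7, 0, 10, 3, 12, 15, 5, 4, 6, 14, 13, 11, 16, 1]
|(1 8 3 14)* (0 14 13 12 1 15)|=15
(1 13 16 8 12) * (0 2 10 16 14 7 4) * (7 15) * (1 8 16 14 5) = [2, 13, 10, 3, 0, 1, 6, 4, 12, 9, 14, 11, 8, 5, 15, 7, 16] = (16)(0 2 10 14 15 7 4)(1 13 5)(8 12)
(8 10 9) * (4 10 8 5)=(4 10 9 5)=[0, 1, 2, 3, 10, 4, 6, 7, 8, 5, 9]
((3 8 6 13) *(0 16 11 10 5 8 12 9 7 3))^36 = (0 5)(6 11)(8 16)(10 13)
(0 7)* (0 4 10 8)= (0 7 4 10 8)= [7, 1, 2, 3, 10, 5, 6, 4, 0, 9, 8]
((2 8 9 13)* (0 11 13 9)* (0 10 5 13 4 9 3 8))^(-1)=((0 11 4 9 3 8 10 5 13 2))^(-1)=(0 2 13 5 10 8 3 9 4 11)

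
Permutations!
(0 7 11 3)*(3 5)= [7, 1, 2, 0, 4, 3, 6, 11, 8, 9, 10, 5]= (0 7 11 5 3)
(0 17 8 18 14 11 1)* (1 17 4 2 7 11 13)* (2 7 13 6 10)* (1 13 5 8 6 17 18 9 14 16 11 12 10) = (0 4 7 12 10 2 5 8 9 14 17 6 1)(11 18 16) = [4, 0, 5, 3, 7, 8, 1, 12, 9, 14, 2, 18, 10, 13, 17, 15, 11, 6, 16]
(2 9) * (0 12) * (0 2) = (0 12 2 9) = [12, 1, 9, 3, 4, 5, 6, 7, 8, 0, 10, 11, 2]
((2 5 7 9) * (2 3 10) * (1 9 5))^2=((1 9 3 10 2)(5 7))^2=(1 3 2 9 10)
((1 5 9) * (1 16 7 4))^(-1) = ((1 5 9 16 7 4))^(-1) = (1 4 7 16 9 5)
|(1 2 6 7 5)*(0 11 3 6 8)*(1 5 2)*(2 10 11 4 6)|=9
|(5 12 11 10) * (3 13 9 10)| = 7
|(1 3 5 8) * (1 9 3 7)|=4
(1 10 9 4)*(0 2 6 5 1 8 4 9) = (0 2 6 5 1 10)(4 8) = [2, 10, 6, 3, 8, 1, 5, 7, 4, 9, 0]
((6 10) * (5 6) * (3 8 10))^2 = (3 10 6 8 5)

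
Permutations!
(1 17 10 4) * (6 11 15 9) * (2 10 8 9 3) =(1 17 8 9 6 11 15 3 2 10 4) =[0, 17, 10, 2, 1, 5, 11, 7, 9, 6, 4, 15, 12, 13, 14, 3, 16, 8]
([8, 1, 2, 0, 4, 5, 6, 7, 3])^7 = [8, 1, 2, 0, 4, 5, 6, 7, 3]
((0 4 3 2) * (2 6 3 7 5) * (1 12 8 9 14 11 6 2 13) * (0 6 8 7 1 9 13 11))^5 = (0 5 14 7 9 12 13 1 8 4 11)(2 3 6)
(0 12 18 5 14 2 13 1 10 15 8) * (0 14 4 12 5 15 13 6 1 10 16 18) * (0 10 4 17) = (0 5 17)(1 16 18 15 8 14 2 6)(4 12 10 13) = [5, 16, 6, 3, 12, 17, 1, 7, 14, 9, 13, 11, 10, 4, 2, 8, 18, 0, 15]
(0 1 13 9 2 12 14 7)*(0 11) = (0 1 13 9 2 12 14 7 11) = [1, 13, 12, 3, 4, 5, 6, 11, 8, 2, 10, 0, 14, 9, 7]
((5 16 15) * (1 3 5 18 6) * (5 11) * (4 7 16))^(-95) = (1 7)(3 16)(4 6)(5 18)(11 15)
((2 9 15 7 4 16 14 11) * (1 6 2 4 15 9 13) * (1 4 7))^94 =((1 6 2 13 4 16 14 11 7 15))^94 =(1 4 7 2 14)(6 16 15 13 11)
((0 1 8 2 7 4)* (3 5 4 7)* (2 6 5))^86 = (0 8 5)(1 6 4) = ((0 1 8 6 5 4)(2 3))^86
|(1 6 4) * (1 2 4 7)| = 6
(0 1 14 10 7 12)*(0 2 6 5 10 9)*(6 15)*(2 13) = (0 1 14 9)(2 15 6 5 10 7 12 13) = [1, 14, 15, 3, 4, 10, 5, 12, 8, 0, 7, 11, 13, 2, 9, 6]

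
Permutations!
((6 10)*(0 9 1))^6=(10)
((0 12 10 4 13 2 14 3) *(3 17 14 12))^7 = ((0 3)(2 12 10 4 13)(14 17))^7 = (0 3)(2 10 13 12 4)(14 17)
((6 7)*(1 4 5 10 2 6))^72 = ((1 4 5 10 2 6 7))^72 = (1 5 2 7 4 10 6)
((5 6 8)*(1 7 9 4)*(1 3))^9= (1 3 4 9 7)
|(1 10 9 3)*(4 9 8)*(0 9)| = |(0 9 3 1 10 8 4)| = 7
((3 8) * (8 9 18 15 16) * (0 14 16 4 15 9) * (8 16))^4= (18)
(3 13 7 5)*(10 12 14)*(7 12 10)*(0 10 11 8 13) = (0 10 11 8 13 12 14 7 5 3) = [10, 1, 2, 0, 4, 3, 6, 5, 13, 9, 11, 8, 14, 12, 7]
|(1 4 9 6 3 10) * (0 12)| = 6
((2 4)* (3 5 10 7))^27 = (2 4)(3 7 10 5)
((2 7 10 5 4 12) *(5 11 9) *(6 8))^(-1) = (2 12 4 5 9 11 10 7)(6 8)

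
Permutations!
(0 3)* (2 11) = [3, 1, 11, 0, 4, 5, 6, 7, 8, 9, 10, 2] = (0 3)(2 11)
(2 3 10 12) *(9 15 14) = [0, 1, 3, 10, 4, 5, 6, 7, 8, 15, 12, 11, 2, 13, 9, 14] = (2 3 10 12)(9 15 14)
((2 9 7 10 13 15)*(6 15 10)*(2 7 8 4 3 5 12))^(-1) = ((2 9 8 4 3 5 12)(6 15 7)(10 13))^(-1) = (2 12 5 3 4 8 9)(6 7 15)(10 13)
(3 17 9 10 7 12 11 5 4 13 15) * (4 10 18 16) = (3 17 9 18 16 4 13 15)(5 10 7 12 11) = [0, 1, 2, 17, 13, 10, 6, 12, 8, 18, 7, 5, 11, 15, 14, 3, 4, 9, 16]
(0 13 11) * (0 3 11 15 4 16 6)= (0 13 15 4 16 6)(3 11)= [13, 1, 2, 11, 16, 5, 0, 7, 8, 9, 10, 3, 12, 15, 14, 4, 6]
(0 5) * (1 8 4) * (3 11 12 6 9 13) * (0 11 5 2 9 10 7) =(0 2 9 13 3 5 11 12 6 10 7)(1 8 4) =[2, 8, 9, 5, 1, 11, 10, 0, 4, 13, 7, 12, 6, 3]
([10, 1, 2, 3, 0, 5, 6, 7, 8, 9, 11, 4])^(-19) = (0 10 11 4)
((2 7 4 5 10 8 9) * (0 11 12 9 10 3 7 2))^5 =(0 11 12 9)(3 7 4 5)(8 10)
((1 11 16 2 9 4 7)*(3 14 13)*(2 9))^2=((1 11 16 9 4 7)(3 14 13))^2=(1 16 4)(3 13 14)(7 11 9)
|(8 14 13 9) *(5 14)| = 5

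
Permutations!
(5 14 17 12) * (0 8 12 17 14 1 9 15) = (17)(0 8 12 5 1 9 15) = [8, 9, 2, 3, 4, 1, 6, 7, 12, 15, 10, 11, 5, 13, 14, 0, 16, 17]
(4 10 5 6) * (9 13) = (4 10 5 6)(9 13) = [0, 1, 2, 3, 10, 6, 4, 7, 8, 13, 5, 11, 12, 9]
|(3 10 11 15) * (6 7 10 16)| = |(3 16 6 7 10 11 15)| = 7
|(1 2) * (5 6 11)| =6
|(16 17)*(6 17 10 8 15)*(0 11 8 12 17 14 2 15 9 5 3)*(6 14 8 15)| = |(0 11 15 14 2 6 8 9 5 3)(10 12 17 16)| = 20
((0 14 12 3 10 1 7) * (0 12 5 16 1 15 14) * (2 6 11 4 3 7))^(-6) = (1 3 16 4 5 11 14 6 15 2 10)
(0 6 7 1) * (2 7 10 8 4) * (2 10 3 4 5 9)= (0 6 3 4 10 8 5 9 2 7 1)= [6, 0, 7, 4, 10, 9, 3, 1, 5, 2, 8]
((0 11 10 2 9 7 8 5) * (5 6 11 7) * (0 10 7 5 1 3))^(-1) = ((0 5 10 2 9 1 3)(6 11 7 8))^(-1) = (0 3 1 9 2 10 5)(6 8 7 11)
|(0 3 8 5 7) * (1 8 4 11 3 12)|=6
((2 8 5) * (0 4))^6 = (8) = ((0 4)(2 8 5))^6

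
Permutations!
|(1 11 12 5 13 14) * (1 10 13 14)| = 7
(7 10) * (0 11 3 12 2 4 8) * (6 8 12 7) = (0 11 3 7 10 6 8)(2 4 12) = [11, 1, 4, 7, 12, 5, 8, 10, 0, 9, 6, 3, 2]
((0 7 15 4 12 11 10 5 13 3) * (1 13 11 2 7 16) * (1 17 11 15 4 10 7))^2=((0 16 17 11 7 4 12 2 1 13 3)(5 15 10))^2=(0 17 7 12 1 3 16 11 4 2 13)(5 10 15)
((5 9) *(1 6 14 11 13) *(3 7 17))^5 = ((1 6 14 11 13)(3 7 17)(5 9))^5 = (3 17 7)(5 9)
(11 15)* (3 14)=(3 14)(11 15)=[0, 1, 2, 14, 4, 5, 6, 7, 8, 9, 10, 15, 12, 13, 3, 11]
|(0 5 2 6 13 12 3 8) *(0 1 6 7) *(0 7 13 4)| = 10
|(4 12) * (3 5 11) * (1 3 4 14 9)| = |(1 3 5 11 4 12 14 9)| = 8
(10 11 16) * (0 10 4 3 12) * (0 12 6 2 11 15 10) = (2 11 16 4 3 6)(10 15) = [0, 1, 11, 6, 3, 5, 2, 7, 8, 9, 15, 16, 12, 13, 14, 10, 4]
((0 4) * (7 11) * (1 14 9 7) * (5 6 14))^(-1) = (0 4)(1 11 7 9 14 6 5)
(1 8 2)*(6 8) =[0, 6, 1, 3, 4, 5, 8, 7, 2] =(1 6 8 2)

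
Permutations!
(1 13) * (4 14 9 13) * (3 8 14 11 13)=[0, 4, 2, 8, 11, 5, 6, 7, 14, 3, 10, 13, 12, 1, 9]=(1 4 11 13)(3 8 14 9)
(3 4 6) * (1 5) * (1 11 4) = (1 5 11 4 6 3) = [0, 5, 2, 1, 6, 11, 3, 7, 8, 9, 10, 4]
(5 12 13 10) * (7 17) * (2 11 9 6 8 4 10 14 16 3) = (2 11 9 6 8 4 10 5 12 13 14 16 3)(7 17) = [0, 1, 11, 2, 10, 12, 8, 17, 4, 6, 5, 9, 13, 14, 16, 15, 3, 7]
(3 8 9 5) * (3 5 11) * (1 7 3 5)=[0, 7, 2, 8, 4, 1, 6, 3, 9, 11, 10, 5]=(1 7 3 8 9 11 5)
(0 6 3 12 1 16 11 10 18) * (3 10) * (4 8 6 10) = (0 10 18)(1 16 11 3 12)(4 8 6) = [10, 16, 2, 12, 8, 5, 4, 7, 6, 9, 18, 3, 1, 13, 14, 15, 11, 17, 0]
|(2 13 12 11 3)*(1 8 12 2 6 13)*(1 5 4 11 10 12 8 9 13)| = 18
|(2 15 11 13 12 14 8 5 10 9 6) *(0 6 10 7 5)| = |(0 6 2 15 11 13 12 14 8)(5 7)(9 10)| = 18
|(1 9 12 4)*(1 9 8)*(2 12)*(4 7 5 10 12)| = 12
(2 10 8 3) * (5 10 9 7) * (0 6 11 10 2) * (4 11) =(0 6 4 11 10 8 3)(2 9 7 5) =[6, 1, 9, 0, 11, 2, 4, 5, 3, 7, 8, 10]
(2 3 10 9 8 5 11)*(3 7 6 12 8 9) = (2 7 6 12 8 5 11)(3 10) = [0, 1, 7, 10, 4, 11, 12, 6, 5, 9, 3, 2, 8]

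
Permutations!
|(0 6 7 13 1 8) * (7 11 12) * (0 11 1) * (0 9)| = |(0 6 1 8 11 12 7 13 9)| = 9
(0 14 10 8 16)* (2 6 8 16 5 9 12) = (0 14 10 16)(2 6 8 5 9 12) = [14, 1, 6, 3, 4, 9, 8, 7, 5, 12, 16, 11, 2, 13, 10, 15, 0]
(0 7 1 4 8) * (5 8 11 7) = (0 5 8)(1 4 11 7) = [5, 4, 2, 3, 11, 8, 6, 1, 0, 9, 10, 7]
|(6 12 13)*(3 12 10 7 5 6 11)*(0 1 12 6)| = 10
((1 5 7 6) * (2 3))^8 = (7)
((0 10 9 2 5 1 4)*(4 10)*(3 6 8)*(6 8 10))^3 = (0 4)(1 9)(2 6)(3 8)(5 10)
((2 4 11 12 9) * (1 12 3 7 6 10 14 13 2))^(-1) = (1 9 12)(2 13 14 10 6 7 3 11 4)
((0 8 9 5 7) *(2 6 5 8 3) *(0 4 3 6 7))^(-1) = ((0 6 5)(2 7 4 3)(8 9))^(-1) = (0 5 6)(2 3 4 7)(8 9)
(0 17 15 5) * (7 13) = (0 17 15 5)(7 13) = [17, 1, 2, 3, 4, 0, 6, 13, 8, 9, 10, 11, 12, 7, 14, 5, 16, 15]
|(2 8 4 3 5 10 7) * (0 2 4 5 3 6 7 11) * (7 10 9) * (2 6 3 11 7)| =28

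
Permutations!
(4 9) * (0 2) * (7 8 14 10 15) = (0 2)(4 9)(7 8 14 10 15) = [2, 1, 0, 3, 9, 5, 6, 8, 14, 4, 15, 11, 12, 13, 10, 7]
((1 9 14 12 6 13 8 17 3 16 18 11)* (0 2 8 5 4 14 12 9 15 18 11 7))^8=((0 2 8 17 3 16 11 1 15 18 7)(4 14 9 12 6 13 5))^8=(0 15 16 8 7 1 3 2 18 11 17)(4 14 9 12 6 13 5)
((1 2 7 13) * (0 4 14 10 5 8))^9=(0 10)(1 2 7 13)(4 5)(8 14)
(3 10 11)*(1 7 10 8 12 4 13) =(1 7 10 11 3 8 12 4 13) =[0, 7, 2, 8, 13, 5, 6, 10, 12, 9, 11, 3, 4, 1]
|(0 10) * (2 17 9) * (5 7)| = |(0 10)(2 17 9)(5 7)| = 6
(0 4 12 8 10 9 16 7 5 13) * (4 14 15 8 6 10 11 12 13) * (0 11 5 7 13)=(0 14 15 8 5 4)(6 10 9 16 13 11 12)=[14, 1, 2, 3, 0, 4, 10, 7, 5, 16, 9, 12, 6, 11, 15, 8, 13]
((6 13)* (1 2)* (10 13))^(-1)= (1 2)(6 13 10)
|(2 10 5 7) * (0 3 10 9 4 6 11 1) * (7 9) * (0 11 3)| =|(1 11)(2 7)(3 10 5 9 4 6)| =6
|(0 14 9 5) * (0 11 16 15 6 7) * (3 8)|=|(0 14 9 5 11 16 15 6 7)(3 8)|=18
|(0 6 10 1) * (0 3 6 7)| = 4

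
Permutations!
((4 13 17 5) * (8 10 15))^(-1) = (4 5 17 13)(8 15 10)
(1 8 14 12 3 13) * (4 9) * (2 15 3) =[0, 8, 15, 13, 9, 5, 6, 7, 14, 4, 10, 11, 2, 1, 12, 3] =(1 8 14 12 2 15 3 13)(4 9)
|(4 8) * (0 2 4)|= |(0 2 4 8)|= 4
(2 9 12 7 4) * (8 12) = (2 9 8 12 7 4) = [0, 1, 9, 3, 2, 5, 6, 4, 12, 8, 10, 11, 7]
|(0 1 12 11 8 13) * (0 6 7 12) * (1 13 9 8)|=|(0 13 6 7 12 11 1)(8 9)|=14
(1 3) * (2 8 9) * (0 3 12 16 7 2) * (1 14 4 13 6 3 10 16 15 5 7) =(0 10 16 1 12 15 5 7 2 8 9)(3 14 4 13 6) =[10, 12, 8, 14, 13, 7, 3, 2, 9, 0, 16, 11, 15, 6, 4, 5, 1]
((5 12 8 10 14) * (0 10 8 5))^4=(0 10 14)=((0 10 14)(5 12))^4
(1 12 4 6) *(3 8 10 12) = (1 3 8 10 12 4 6) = [0, 3, 2, 8, 6, 5, 1, 7, 10, 9, 12, 11, 4]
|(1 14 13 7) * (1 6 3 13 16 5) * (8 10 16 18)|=|(1 14 18 8 10 16 5)(3 13 7 6)|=28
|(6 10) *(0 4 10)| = |(0 4 10 6)| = 4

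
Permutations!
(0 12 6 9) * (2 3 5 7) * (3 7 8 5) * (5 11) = (0 12 6 9)(2 7)(5 8 11) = [12, 1, 7, 3, 4, 8, 9, 2, 11, 0, 10, 5, 6]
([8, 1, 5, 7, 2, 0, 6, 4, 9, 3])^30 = [2, 1, 7, 8, 3, 4, 6, 9, 5, 0]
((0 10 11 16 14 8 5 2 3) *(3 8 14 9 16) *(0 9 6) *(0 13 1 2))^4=(0 9 1)(2 10 16)(3 13 5)(6 8 11)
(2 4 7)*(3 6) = (2 4 7)(3 6) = [0, 1, 4, 6, 7, 5, 3, 2]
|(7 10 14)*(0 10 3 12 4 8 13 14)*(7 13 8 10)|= 6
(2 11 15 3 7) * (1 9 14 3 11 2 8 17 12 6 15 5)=[0, 9, 2, 7, 4, 1, 15, 8, 17, 14, 10, 5, 6, 13, 3, 11, 16, 12]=(1 9 14 3 7 8 17 12 6 15 11 5)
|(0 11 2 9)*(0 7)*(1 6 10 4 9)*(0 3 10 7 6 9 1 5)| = 28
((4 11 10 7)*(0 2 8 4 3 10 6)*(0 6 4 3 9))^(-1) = (0 9 7 10 3 8 2)(4 11) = ((0 2 8 3 10 7 9)(4 11))^(-1)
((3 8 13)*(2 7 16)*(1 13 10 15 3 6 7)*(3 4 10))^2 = (1 6 16)(2 13 7)(4 15 10)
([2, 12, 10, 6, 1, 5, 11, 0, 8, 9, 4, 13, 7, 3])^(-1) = [7, 4, 0, 13, 10, 5, 3, 12, 8, 9, 2, 6, 1, 11]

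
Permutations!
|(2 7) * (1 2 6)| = 4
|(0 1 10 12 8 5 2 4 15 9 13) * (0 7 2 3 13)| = |(0 1 10 12 8 5 3 13 7 2 4 15 9)| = 13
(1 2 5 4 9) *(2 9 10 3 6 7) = (1 9)(2 5 4 10 3 6 7) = [0, 9, 5, 6, 10, 4, 7, 2, 8, 1, 3]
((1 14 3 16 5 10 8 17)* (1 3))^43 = ((1 14)(3 16 5 10 8 17))^43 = (1 14)(3 16 5 10 8 17)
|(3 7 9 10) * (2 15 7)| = 6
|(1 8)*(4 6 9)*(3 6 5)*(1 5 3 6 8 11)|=|(1 11)(3 8 5 6 9 4)|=6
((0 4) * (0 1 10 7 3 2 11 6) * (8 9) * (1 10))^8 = (11)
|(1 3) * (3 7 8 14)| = 5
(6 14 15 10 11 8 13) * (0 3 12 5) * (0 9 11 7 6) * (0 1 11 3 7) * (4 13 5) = (0 7 6 14 15 10)(1 11 8 5 9 3 12 4 13) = [7, 11, 2, 12, 13, 9, 14, 6, 5, 3, 0, 8, 4, 1, 15, 10]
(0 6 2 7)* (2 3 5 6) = [2, 1, 7, 5, 4, 6, 3, 0] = (0 2 7)(3 5 6)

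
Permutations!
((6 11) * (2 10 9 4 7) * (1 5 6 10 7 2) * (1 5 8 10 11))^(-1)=((11)(1 8 10 9 4 2 7 5 6))^(-1)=(11)(1 6 5 7 2 4 9 10 8)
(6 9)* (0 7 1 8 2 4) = (0 7 1 8 2 4)(6 9) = [7, 8, 4, 3, 0, 5, 9, 1, 2, 6]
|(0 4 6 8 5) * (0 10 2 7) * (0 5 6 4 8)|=|(0 8 6)(2 7 5 10)|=12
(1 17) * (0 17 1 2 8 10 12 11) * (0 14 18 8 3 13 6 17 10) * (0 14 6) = (0 10 12 11 6 17 2 3 13)(8 14 18) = [10, 1, 3, 13, 4, 5, 17, 7, 14, 9, 12, 6, 11, 0, 18, 15, 16, 2, 8]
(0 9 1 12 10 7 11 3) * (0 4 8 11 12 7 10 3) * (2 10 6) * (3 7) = (0 9 1 3 4 8 11)(2 10 6)(7 12) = [9, 3, 10, 4, 8, 5, 2, 12, 11, 1, 6, 0, 7]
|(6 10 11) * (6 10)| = |(10 11)| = 2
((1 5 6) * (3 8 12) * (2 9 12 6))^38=((1 5 2 9 12 3 8 6))^38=(1 8 12 2)(3 9 5 6)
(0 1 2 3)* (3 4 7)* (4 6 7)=(0 1 2 6 7 3)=[1, 2, 6, 0, 4, 5, 7, 3]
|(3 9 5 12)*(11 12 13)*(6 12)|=7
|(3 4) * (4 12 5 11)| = 5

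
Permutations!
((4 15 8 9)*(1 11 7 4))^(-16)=(1 8 4 11 9 15 7)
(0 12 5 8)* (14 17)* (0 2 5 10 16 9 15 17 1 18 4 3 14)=(0 12 10 16 9 15 17)(1 18 4 3 14)(2 5 8)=[12, 18, 5, 14, 3, 8, 6, 7, 2, 15, 16, 11, 10, 13, 1, 17, 9, 0, 4]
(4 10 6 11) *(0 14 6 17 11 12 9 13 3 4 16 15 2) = (0 14 6 12 9 13 3 4 10 17 11 16 15 2) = [14, 1, 0, 4, 10, 5, 12, 7, 8, 13, 17, 16, 9, 3, 6, 2, 15, 11]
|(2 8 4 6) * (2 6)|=3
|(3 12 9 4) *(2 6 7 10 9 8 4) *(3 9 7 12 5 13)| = 6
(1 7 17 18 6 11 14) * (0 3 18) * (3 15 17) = [15, 7, 2, 18, 4, 5, 11, 3, 8, 9, 10, 14, 12, 13, 1, 17, 16, 0, 6] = (0 15 17)(1 7 3 18 6 11 14)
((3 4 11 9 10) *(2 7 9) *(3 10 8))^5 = (2 4 8 7 11 3 9)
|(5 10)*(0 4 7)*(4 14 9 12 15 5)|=9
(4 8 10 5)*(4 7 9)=[0, 1, 2, 3, 8, 7, 6, 9, 10, 4, 5]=(4 8 10 5 7 9)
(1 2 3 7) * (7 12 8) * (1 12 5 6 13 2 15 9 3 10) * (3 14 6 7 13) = (1 15 9 14 6 3 5 7 12 8 13 2 10) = [0, 15, 10, 5, 4, 7, 3, 12, 13, 14, 1, 11, 8, 2, 6, 9]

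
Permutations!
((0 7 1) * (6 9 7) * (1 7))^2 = ((0 6 9 1))^2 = (0 9)(1 6)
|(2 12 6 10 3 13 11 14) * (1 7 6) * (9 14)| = |(1 7 6 10 3 13 11 9 14 2 12)| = 11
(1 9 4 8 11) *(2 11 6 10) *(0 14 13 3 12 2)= (0 14 13 3 12 2 11 1 9 4 8 6 10)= [14, 9, 11, 12, 8, 5, 10, 7, 6, 4, 0, 1, 2, 3, 13]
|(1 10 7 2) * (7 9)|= |(1 10 9 7 2)|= 5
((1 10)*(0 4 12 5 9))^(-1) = (0 9 5 12 4)(1 10) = ((0 4 12 5 9)(1 10))^(-1)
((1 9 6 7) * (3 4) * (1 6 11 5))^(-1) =(1 5 11 9)(3 4)(6 7)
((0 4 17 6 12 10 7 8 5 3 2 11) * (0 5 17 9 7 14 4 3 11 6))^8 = ((0 3 2 6 12 10 14 4 9 7 8 17)(5 11))^8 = (0 9 12)(2 8 14)(3 7 10)(4 6 17)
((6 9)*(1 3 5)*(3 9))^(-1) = (1 5 3 6 9)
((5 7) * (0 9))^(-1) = (0 9)(5 7)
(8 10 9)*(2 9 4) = (2 9 8 10 4) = [0, 1, 9, 3, 2, 5, 6, 7, 10, 8, 4]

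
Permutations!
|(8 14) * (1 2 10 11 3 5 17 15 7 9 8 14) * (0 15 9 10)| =|(0 15 7 10 11 3 5 17 9 8 1 2)| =12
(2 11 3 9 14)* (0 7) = [7, 1, 11, 9, 4, 5, 6, 0, 8, 14, 10, 3, 12, 13, 2] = (0 7)(2 11 3 9 14)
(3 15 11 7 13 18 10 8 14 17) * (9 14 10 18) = (18)(3 15 11 7 13 9 14 17)(8 10) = [0, 1, 2, 15, 4, 5, 6, 13, 10, 14, 8, 7, 12, 9, 17, 11, 16, 3, 18]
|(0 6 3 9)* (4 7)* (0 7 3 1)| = |(0 6 1)(3 9 7 4)| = 12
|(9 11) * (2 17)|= 2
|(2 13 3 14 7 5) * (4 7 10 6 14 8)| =|(2 13 3 8 4 7 5)(6 14 10)| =21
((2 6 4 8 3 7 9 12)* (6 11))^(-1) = ((2 11 6 4 8 3 7 9 12))^(-1) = (2 12 9 7 3 8 4 6 11)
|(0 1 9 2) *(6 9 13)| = |(0 1 13 6 9 2)| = 6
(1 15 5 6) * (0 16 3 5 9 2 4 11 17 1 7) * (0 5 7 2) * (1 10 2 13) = [16, 15, 4, 7, 11, 6, 13, 5, 8, 0, 2, 17, 12, 1, 14, 9, 3, 10] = (0 16 3 7 5 6 13 1 15 9)(2 4 11 17 10)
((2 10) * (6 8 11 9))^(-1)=((2 10)(6 8 11 9))^(-1)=(2 10)(6 9 11 8)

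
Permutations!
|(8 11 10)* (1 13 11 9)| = 6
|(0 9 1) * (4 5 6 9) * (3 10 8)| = |(0 4 5 6 9 1)(3 10 8)| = 6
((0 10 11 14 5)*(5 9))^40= ((0 10 11 14 9 5))^40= (0 9 11)(5 14 10)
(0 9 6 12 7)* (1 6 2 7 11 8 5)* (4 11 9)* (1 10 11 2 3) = (0 4 2 7)(1 6 12 9 3)(5 10 11 8) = [4, 6, 7, 1, 2, 10, 12, 0, 5, 3, 11, 8, 9]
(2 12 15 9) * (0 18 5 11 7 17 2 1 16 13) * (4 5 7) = (0 18 7 17 2 12 15 9 1 16 13)(4 5 11) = [18, 16, 12, 3, 5, 11, 6, 17, 8, 1, 10, 4, 15, 0, 14, 9, 13, 2, 7]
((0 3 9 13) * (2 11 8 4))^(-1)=(0 13 9 3)(2 4 8 11)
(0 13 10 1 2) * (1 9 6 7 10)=(0 13 1 2)(6 7 10 9)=[13, 2, 0, 3, 4, 5, 7, 10, 8, 6, 9, 11, 12, 1]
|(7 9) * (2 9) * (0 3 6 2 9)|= 4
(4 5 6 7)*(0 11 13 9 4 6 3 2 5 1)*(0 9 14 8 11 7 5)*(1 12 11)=(0 7 6 5 3 2)(1 9 4 12 11 13 14 8)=[7, 9, 0, 2, 12, 3, 5, 6, 1, 4, 10, 13, 11, 14, 8]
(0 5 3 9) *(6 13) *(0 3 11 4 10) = (0 5 11 4 10)(3 9)(6 13) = [5, 1, 2, 9, 10, 11, 13, 7, 8, 3, 0, 4, 12, 6]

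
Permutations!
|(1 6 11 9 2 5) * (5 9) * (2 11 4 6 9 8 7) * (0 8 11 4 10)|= 11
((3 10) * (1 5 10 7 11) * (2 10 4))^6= ((1 5 4 2 10 3 7 11))^6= (1 7 10 4)(2 5 11 3)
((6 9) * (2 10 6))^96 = (10) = ((2 10 6 9))^96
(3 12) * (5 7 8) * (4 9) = (3 12)(4 9)(5 7 8) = [0, 1, 2, 12, 9, 7, 6, 8, 5, 4, 10, 11, 3]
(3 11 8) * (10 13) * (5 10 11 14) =[0, 1, 2, 14, 4, 10, 6, 7, 3, 9, 13, 8, 12, 11, 5] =(3 14 5 10 13 11 8)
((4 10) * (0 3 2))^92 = ((0 3 2)(4 10))^92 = (10)(0 2 3)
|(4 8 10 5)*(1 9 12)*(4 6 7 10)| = 12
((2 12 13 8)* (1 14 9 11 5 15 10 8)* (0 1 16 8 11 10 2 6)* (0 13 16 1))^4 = ((1 14 9 10 11 5 15 2 12 16 8 6 13))^4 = (1 11 12 13 10 2 6 9 15 8 14 5 16)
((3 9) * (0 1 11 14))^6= (0 11)(1 14)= ((0 1 11 14)(3 9))^6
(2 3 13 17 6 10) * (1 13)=(1 13 17 6 10 2 3)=[0, 13, 3, 1, 4, 5, 10, 7, 8, 9, 2, 11, 12, 17, 14, 15, 16, 6]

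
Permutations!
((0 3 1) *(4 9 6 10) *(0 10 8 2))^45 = ((0 3 1 10 4 9 6 8 2))^45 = (10)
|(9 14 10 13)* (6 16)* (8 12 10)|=|(6 16)(8 12 10 13 9 14)|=6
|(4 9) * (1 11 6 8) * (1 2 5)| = 6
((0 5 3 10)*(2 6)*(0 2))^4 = (0 2 3)(5 6 10)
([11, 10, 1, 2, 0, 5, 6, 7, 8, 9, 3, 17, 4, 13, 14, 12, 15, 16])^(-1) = [4, 2, 3, 10, 12, 5, 6, 7, 8, 9, 1, 0, 15, 13, 14, 16, 17, 11]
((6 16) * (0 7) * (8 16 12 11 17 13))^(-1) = (0 7)(6 16 8 13 17 11 12)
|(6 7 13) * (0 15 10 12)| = |(0 15 10 12)(6 7 13)| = 12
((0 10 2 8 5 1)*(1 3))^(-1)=(0 1 3 5 8 2 10)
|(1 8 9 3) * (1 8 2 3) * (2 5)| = 6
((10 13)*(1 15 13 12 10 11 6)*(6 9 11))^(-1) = (1 6 13 15)(9 11)(10 12)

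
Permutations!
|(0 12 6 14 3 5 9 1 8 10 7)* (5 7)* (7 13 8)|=12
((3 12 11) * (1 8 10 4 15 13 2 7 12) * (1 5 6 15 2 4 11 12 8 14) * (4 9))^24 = ((1 14)(2 7 8 10 11 3 5 6 15 13 9 4))^24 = (15)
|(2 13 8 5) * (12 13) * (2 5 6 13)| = 6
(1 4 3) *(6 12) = (1 4 3)(6 12) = [0, 4, 2, 1, 3, 5, 12, 7, 8, 9, 10, 11, 6]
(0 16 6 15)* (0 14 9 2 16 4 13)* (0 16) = (0 4 13 16 6 15 14 9 2) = [4, 1, 0, 3, 13, 5, 15, 7, 8, 2, 10, 11, 12, 16, 9, 14, 6]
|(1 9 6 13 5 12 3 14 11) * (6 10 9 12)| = |(1 12 3 14 11)(5 6 13)(9 10)| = 30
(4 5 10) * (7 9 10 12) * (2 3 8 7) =(2 3 8 7 9 10 4 5 12) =[0, 1, 3, 8, 5, 12, 6, 9, 7, 10, 4, 11, 2]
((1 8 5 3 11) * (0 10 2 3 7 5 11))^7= ((0 10 2 3)(1 8 11)(5 7))^7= (0 3 2 10)(1 8 11)(5 7)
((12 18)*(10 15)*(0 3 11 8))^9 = ((0 3 11 8)(10 15)(12 18))^9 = (0 3 11 8)(10 15)(12 18)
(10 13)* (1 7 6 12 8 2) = (1 7 6 12 8 2)(10 13) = [0, 7, 1, 3, 4, 5, 12, 6, 2, 9, 13, 11, 8, 10]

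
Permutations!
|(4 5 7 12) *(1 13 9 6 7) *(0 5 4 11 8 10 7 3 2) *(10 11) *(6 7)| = 22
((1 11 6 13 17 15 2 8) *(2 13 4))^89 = ((1 11 6 4 2 8)(13 17 15))^89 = (1 8 2 4 6 11)(13 15 17)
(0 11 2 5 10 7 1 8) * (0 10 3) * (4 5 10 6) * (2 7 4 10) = (0 11 7 1 8 6 10 4 5 3) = [11, 8, 2, 0, 5, 3, 10, 1, 6, 9, 4, 7]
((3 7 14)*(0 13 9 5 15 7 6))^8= (0 6 3 14 7 15 5 9 13)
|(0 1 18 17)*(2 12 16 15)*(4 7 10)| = 12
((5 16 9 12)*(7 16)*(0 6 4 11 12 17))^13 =((0 6 4 11 12 5 7 16 9 17))^13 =(0 11 7 17 4 5 9 6 12 16)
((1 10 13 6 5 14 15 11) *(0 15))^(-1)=(0 14 5 6 13 10 1 11 15)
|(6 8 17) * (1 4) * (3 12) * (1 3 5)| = |(1 4 3 12 5)(6 8 17)| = 15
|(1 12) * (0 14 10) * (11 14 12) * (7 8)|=6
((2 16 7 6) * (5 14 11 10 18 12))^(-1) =(2 6 7 16)(5 12 18 10 11 14)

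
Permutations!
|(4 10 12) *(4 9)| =4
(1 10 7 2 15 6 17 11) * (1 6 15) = (1 10 7 2)(6 17 11) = [0, 10, 1, 3, 4, 5, 17, 2, 8, 9, 7, 6, 12, 13, 14, 15, 16, 11]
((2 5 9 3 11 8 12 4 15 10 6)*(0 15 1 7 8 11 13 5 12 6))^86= (0 10 15)(1 8 2 4 7 6 12)(3 5)(9 13)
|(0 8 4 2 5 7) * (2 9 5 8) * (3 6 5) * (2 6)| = |(0 6 5 7)(2 8 4 9 3)| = 20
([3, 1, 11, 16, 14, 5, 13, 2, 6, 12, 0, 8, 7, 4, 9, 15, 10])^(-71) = (0 3 16 10)(2 7 12 9 14 4 13 6 8 11)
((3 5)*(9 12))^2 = ((3 5)(9 12))^2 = (12)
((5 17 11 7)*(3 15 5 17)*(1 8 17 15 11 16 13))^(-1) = (1 13 16 17 8)(3 5 15 7 11)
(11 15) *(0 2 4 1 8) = [2, 8, 4, 3, 1, 5, 6, 7, 0, 9, 10, 15, 12, 13, 14, 11] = (0 2 4 1 8)(11 15)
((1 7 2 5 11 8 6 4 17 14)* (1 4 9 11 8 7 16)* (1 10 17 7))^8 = ((1 16 10 17 14 4 7 2 5 8 6 9 11))^8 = (1 5 17 9 7 16 8 14 11 2 10 6 4)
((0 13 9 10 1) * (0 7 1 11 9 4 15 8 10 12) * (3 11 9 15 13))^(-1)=((0 3 11 15 8 10 9 12)(1 7)(4 13))^(-1)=(0 12 9 10 8 15 11 3)(1 7)(4 13)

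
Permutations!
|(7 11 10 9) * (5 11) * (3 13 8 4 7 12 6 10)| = 28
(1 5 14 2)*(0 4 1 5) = (0 4 1)(2 5 14) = [4, 0, 5, 3, 1, 14, 6, 7, 8, 9, 10, 11, 12, 13, 2]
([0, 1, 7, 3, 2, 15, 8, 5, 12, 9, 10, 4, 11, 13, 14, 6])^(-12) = (2 12 15)(4 8 5)(6 7 11)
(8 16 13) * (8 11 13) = [0, 1, 2, 3, 4, 5, 6, 7, 16, 9, 10, 13, 12, 11, 14, 15, 8] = (8 16)(11 13)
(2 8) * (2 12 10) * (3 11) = (2 8 12 10)(3 11) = [0, 1, 8, 11, 4, 5, 6, 7, 12, 9, 2, 3, 10]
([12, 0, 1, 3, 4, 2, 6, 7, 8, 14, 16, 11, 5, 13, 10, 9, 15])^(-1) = [1, 2, 5, 3, 4, 12, 6, 7, 8, 15, 14, 11, 0, 13, 9, 16, 10]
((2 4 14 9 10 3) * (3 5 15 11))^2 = ((2 4 14 9 10 5 15 11 3))^2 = (2 14 10 15 3 4 9 5 11)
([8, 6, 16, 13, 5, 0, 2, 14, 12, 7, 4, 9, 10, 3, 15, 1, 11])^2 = [12, 2, 11, 3, 0, 8, 16, 15, 10, 14, 5, 7, 4, 13, 1, 6, 9]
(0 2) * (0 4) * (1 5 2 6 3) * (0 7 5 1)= (0 6 3)(2 4 7 5)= [6, 1, 4, 0, 7, 2, 3, 5]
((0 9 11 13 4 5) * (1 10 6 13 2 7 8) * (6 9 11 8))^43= (0 7 4 11 6 5 2 13)(1 8 9 10)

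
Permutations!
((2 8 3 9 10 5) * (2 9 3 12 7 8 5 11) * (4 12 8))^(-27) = ((2 5 9 10 11)(4 12 7))^(-27) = (12)(2 10 5 11 9)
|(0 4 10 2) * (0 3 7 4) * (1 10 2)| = |(1 10)(2 3 7 4)| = 4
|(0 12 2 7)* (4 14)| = 4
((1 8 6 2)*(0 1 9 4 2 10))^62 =((0 1 8 6 10)(2 9 4))^62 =(0 8 10 1 6)(2 4 9)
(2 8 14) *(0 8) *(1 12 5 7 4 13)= (0 8 14 2)(1 12 5 7 4 13)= [8, 12, 0, 3, 13, 7, 6, 4, 14, 9, 10, 11, 5, 1, 2]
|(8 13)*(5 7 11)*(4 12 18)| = 6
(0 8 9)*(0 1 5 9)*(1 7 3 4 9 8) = (0 1 5 8)(3 4 9 7) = [1, 5, 2, 4, 9, 8, 6, 3, 0, 7]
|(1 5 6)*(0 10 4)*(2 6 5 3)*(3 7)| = |(0 10 4)(1 7 3 2 6)| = 15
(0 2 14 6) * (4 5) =(0 2 14 6)(4 5) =[2, 1, 14, 3, 5, 4, 0, 7, 8, 9, 10, 11, 12, 13, 6]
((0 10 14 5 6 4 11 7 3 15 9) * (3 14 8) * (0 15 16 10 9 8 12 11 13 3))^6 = ((0 9 15 8)(3 16 10 12 11 7 14 5 6 4 13))^6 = (0 15)(3 14 16 5 10 6 12 4 11 13 7)(8 9)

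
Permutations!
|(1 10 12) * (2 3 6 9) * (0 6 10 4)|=|(0 6 9 2 3 10 12 1 4)|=9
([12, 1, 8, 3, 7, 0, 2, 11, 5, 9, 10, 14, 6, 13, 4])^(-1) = (0 5 8 2 6 12)(4 14 11 7)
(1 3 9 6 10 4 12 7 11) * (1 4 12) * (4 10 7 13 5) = (1 3 9 6 7 11 10 12 13 5 4) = [0, 3, 2, 9, 1, 4, 7, 11, 8, 6, 12, 10, 13, 5]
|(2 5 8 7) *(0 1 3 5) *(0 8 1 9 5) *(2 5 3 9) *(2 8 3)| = 8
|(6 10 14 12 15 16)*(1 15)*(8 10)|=8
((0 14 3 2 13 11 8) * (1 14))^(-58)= (0 11 2 14)(1 8 13 3)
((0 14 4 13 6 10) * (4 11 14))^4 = ((0 4 13 6 10)(11 14))^4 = (14)(0 10 6 13 4)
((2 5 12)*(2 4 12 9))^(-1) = ((2 5 9)(4 12))^(-1) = (2 9 5)(4 12)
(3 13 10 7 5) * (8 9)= [0, 1, 2, 13, 4, 3, 6, 5, 9, 8, 7, 11, 12, 10]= (3 13 10 7 5)(8 9)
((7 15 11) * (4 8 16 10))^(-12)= ((4 8 16 10)(7 15 11))^(-12)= (16)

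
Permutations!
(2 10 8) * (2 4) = (2 10 8 4) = [0, 1, 10, 3, 2, 5, 6, 7, 4, 9, 8]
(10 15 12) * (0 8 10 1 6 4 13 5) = (0 8 10 15 12 1 6 4 13 5) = [8, 6, 2, 3, 13, 0, 4, 7, 10, 9, 15, 11, 1, 5, 14, 12]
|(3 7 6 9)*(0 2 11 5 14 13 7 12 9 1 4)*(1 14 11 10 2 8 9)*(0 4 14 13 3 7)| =12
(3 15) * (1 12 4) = (1 12 4)(3 15) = [0, 12, 2, 15, 1, 5, 6, 7, 8, 9, 10, 11, 4, 13, 14, 3]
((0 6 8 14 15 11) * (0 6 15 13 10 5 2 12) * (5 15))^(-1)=((0 5 2 12)(6 8 14 13 10 15 11))^(-1)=(0 12 2 5)(6 11 15 10 13 14 8)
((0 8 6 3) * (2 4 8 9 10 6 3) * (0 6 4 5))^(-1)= ((0 9 10 4 8 3 6 2 5))^(-1)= (0 5 2 6 3 8 4 10 9)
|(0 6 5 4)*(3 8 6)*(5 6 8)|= 4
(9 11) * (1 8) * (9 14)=(1 8)(9 11 14)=[0, 8, 2, 3, 4, 5, 6, 7, 1, 11, 10, 14, 12, 13, 9]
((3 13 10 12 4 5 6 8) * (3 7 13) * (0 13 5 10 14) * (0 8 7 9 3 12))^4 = (0 9 10 8 4 14 12 13 3)(5 6 7)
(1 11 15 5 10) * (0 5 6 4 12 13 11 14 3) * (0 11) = [5, 14, 2, 11, 12, 10, 4, 7, 8, 9, 1, 15, 13, 0, 3, 6] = (0 5 10 1 14 3 11 15 6 4 12 13)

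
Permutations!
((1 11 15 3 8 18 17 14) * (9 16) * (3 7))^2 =((1 11 15 7 3 8 18 17 14)(9 16))^2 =(1 15 3 18 14 11 7 8 17)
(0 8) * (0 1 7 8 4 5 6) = (0 4 5 6)(1 7 8) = [4, 7, 2, 3, 5, 6, 0, 8, 1]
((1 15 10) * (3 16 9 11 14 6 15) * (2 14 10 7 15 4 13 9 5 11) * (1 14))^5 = (1 10 9 5 4 3 14 2 11 13 16 6)(7 15)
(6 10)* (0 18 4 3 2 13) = (0 18 4 3 2 13)(6 10) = [18, 1, 13, 2, 3, 5, 10, 7, 8, 9, 6, 11, 12, 0, 14, 15, 16, 17, 4]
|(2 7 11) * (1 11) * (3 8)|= 4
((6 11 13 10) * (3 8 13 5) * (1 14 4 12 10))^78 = (1 14 4 12 10 6 11 5 3 8 13)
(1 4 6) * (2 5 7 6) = (1 4 2 5 7 6) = [0, 4, 5, 3, 2, 7, 1, 6]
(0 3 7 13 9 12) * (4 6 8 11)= [3, 1, 2, 7, 6, 5, 8, 13, 11, 12, 10, 4, 0, 9]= (0 3 7 13 9 12)(4 6 8 11)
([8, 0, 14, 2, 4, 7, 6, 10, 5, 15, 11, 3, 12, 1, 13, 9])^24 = [5, 8, 13, 14, 4, 10, 6, 11, 7, 9, 3, 2, 12, 0, 1, 15]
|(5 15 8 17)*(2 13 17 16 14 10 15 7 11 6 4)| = 40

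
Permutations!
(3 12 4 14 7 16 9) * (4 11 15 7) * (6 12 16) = [0, 1, 2, 16, 14, 5, 12, 6, 8, 3, 10, 15, 11, 13, 4, 7, 9] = (3 16 9)(4 14)(6 12 11 15 7)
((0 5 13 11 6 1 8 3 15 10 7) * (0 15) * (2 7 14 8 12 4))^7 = ((0 5 13 11 6 1 12 4 2 7 15 10 14 8 3))^7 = (0 4 3 12 8 1 14 6 10 11 15 13 7 5 2)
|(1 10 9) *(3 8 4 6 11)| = 15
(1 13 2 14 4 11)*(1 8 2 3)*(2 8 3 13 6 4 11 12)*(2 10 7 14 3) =(1 6 4 12 10 7 14 11 2 3) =[0, 6, 3, 1, 12, 5, 4, 14, 8, 9, 7, 2, 10, 13, 11]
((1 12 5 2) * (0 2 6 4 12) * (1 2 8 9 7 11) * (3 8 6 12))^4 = (12)(0 8 1 3 11 4 7 6 9)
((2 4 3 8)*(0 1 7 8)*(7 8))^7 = ((0 1 8 2 4 3))^7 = (0 1 8 2 4 3)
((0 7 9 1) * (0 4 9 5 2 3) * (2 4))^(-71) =(0 7 5 4 9 1 2 3)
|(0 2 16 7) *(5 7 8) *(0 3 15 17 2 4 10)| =24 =|(0 4 10)(2 16 8 5 7 3 15 17)|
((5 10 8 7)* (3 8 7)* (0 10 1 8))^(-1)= ((0 10 7 5 1 8 3))^(-1)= (0 3 8 1 5 7 10)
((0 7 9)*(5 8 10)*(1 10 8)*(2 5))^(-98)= ((0 7 9)(1 10 2 5))^(-98)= (0 7 9)(1 2)(5 10)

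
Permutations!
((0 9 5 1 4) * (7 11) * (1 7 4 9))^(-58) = ((0 1 9 5 7 11 4))^(-58) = (0 11 5 1 4 7 9)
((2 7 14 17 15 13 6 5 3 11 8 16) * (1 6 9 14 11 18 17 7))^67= (1 13 2 15 16 17 8 18 11 3 7 5 14 6 9)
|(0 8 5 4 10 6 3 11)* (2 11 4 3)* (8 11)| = 14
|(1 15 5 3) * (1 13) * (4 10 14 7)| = 20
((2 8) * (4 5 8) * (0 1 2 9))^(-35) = (9)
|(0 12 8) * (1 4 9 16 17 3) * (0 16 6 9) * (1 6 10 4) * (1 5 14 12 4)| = |(0 4)(1 5 14 12 8 16 17 3 6 9 10)| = 22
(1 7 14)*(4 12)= [0, 7, 2, 3, 12, 5, 6, 14, 8, 9, 10, 11, 4, 13, 1]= (1 7 14)(4 12)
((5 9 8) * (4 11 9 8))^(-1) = ((4 11 9)(5 8))^(-1) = (4 9 11)(5 8)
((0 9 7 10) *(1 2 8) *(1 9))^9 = ((0 1 2 8 9 7 10))^9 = (0 2 9 10 1 8 7)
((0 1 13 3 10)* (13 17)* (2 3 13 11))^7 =(17)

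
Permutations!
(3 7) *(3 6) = (3 7 6) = [0, 1, 2, 7, 4, 5, 3, 6]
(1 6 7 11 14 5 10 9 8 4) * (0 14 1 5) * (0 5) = (0 14 5 10 9 8 4)(1 6 7 11) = [14, 6, 2, 3, 0, 10, 7, 11, 4, 8, 9, 1, 12, 13, 5]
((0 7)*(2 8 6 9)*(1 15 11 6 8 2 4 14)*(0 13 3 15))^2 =((0 7 13 3 15 11 6 9 4 14 1))^2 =(0 13 15 6 4 1 7 3 11 9 14)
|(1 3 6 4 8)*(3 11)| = 6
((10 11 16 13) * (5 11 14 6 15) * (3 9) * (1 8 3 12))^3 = ((1 8 3 9 12)(5 11 16 13 10 14 6 15))^3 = (1 9 8 12 3)(5 13 6 11 10 15 16 14)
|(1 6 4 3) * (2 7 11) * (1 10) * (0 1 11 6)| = |(0 1)(2 7 6 4 3 10 11)| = 14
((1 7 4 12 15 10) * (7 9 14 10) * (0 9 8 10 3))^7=(0 3 14 9)(1 8 10)(4 7 15 12)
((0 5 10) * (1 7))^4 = ((0 5 10)(1 7))^4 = (0 5 10)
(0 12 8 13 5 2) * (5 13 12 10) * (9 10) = [9, 1, 0, 3, 4, 2, 6, 7, 12, 10, 5, 11, 8, 13] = (13)(0 9 10 5 2)(8 12)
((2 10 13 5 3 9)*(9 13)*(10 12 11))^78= (13)(2 10 12 9 11)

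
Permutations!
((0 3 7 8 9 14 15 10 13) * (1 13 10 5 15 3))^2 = ((0 1 13)(3 7 8 9 14)(5 15))^2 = (15)(0 13 1)(3 8 14 7 9)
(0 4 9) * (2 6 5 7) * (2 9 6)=(0 4 6 5 7 9)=[4, 1, 2, 3, 6, 7, 5, 9, 8, 0]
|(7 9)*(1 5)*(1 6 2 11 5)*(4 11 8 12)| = 14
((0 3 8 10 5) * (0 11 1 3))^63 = (1 10)(3 5)(8 11)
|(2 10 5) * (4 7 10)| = 5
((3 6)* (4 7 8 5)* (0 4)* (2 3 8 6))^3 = (0 6)(2 3)(4 8)(5 7)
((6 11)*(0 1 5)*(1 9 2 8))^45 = ((0 9 2 8 1 5)(6 11))^45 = (0 8)(1 9)(2 5)(6 11)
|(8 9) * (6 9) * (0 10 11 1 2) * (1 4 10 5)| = 12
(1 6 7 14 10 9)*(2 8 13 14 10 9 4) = [0, 6, 8, 3, 2, 5, 7, 10, 13, 1, 4, 11, 12, 14, 9] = (1 6 7 10 4 2 8 13 14 9)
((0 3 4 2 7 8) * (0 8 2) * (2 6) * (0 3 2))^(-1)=((8)(0 2 7 6)(3 4))^(-1)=(8)(0 6 7 2)(3 4)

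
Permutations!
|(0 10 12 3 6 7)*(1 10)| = 7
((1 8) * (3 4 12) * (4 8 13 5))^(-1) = ((1 13 5 4 12 3 8))^(-1) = (1 8 3 12 4 5 13)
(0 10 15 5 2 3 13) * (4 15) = [10, 1, 3, 13, 15, 2, 6, 7, 8, 9, 4, 11, 12, 0, 14, 5] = (0 10 4 15 5 2 3 13)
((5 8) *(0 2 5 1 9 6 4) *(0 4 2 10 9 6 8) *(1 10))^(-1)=(0 5 2 6 1)(8 9 10)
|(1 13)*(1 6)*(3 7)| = |(1 13 6)(3 7)| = 6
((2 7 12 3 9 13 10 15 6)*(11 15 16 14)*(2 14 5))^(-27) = ((2 7 12 3 9 13 10 16 5)(6 14 11 15))^(-27) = (16)(6 14 11 15)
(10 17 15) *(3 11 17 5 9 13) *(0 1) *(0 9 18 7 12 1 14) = (0 14)(1 9 13 3 11 17 15 10 5 18 7 12) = [14, 9, 2, 11, 4, 18, 6, 12, 8, 13, 5, 17, 1, 3, 0, 10, 16, 15, 7]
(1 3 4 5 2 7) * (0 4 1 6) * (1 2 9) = (0 4 5 9 1 3 2 7 6) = [4, 3, 7, 2, 5, 9, 0, 6, 8, 1]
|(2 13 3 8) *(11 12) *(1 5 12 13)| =8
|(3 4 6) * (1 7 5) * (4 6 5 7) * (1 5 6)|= |(7)(1 4 6 3)|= 4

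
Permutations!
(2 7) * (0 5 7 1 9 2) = [5, 9, 1, 3, 4, 7, 6, 0, 8, 2] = (0 5 7)(1 9 2)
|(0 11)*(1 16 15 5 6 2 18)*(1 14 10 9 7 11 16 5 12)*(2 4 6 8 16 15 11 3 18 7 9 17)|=|(0 15 12 1 5 8 16 11)(2 7 3 18 14 10 17)(4 6)|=56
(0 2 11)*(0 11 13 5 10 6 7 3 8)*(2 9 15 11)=(0 9 15 11 2 13 5 10 6 7 3 8)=[9, 1, 13, 8, 4, 10, 7, 3, 0, 15, 6, 2, 12, 5, 14, 11]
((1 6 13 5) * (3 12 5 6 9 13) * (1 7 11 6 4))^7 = (1 4 13 9)(3 12 5 7 11 6)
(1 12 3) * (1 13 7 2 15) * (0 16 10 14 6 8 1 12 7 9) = (0 16 10 14 6 8 1 7 2 15 12 3 13 9) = [16, 7, 15, 13, 4, 5, 8, 2, 1, 0, 14, 11, 3, 9, 6, 12, 10]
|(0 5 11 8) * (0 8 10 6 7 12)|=7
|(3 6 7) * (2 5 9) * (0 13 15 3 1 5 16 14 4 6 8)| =45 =|(0 13 15 3 8)(1 5 9 2 16 14 4 6 7)|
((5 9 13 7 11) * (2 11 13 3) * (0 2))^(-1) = (0 3 9 5 11 2)(7 13)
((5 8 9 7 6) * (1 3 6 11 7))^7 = (1 3 6 5 8 9)(7 11)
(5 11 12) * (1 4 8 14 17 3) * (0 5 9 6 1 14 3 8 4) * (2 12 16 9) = [5, 0, 12, 14, 4, 11, 1, 7, 3, 6, 10, 16, 2, 13, 17, 15, 9, 8] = (0 5 11 16 9 6 1)(2 12)(3 14 17 8)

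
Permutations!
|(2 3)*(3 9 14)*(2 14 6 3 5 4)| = 7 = |(2 9 6 3 14 5 4)|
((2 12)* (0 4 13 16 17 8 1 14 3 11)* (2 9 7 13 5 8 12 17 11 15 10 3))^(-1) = (0 11 16 13 7 9 12 17 2 14 1 8 5 4)(3 10 15) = ((0 4 5 8 1 14 2 17 12 9 7 13 16 11)(3 15 10))^(-1)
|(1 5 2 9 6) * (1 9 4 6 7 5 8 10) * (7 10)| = 9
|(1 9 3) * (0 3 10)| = 5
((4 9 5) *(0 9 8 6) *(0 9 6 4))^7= (0 5 9 6)(4 8)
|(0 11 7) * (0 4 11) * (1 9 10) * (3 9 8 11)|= |(1 8 11 7 4 3 9 10)|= 8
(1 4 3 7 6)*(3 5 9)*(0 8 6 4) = (0 8 6 1)(3 7 4 5 9) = [8, 0, 2, 7, 5, 9, 1, 4, 6, 3]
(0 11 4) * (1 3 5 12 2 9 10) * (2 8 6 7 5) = [11, 3, 9, 2, 0, 12, 7, 5, 6, 10, 1, 4, 8] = (0 11 4)(1 3 2 9 10)(5 12 8 6 7)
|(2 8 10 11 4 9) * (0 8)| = 7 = |(0 8 10 11 4 9 2)|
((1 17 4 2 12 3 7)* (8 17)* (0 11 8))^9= (0 1 7 3 12 2 4 17 8 11)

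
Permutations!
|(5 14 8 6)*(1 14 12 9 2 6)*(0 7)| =30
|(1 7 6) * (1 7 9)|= 2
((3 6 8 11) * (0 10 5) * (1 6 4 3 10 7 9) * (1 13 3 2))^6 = (0 2 5 4 10 3 11 13 8 9 6 7 1)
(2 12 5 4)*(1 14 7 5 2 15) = (1 14 7 5 4 15)(2 12) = [0, 14, 12, 3, 15, 4, 6, 5, 8, 9, 10, 11, 2, 13, 7, 1]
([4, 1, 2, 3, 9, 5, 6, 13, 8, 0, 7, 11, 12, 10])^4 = (0 4 9)(7 13 10)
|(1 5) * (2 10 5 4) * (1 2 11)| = |(1 4 11)(2 10 5)| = 3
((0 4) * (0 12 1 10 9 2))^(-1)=((0 4 12 1 10 9 2))^(-1)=(0 2 9 10 1 12 4)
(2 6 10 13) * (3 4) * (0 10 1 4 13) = [10, 4, 6, 13, 3, 5, 1, 7, 8, 9, 0, 11, 12, 2] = (0 10)(1 4 3 13 2 6)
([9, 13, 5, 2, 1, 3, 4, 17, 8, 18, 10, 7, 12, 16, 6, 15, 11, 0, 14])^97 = [9, 13, 5, 2, 1, 3, 4, 17, 8, 18, 10, 7, 12, 16, 6, 15, 11, 0, 14]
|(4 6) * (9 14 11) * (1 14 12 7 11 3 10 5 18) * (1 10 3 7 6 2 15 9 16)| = 30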